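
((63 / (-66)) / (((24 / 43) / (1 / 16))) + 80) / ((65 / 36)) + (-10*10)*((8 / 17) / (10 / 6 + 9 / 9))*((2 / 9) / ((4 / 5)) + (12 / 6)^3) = -237646639 / 2333760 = -101.83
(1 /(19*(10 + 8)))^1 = 1 /342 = 0.00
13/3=4.33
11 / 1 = 11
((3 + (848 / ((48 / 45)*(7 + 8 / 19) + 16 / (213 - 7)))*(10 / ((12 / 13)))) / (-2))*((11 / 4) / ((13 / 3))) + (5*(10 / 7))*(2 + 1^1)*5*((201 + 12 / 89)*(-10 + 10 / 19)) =-1230827224232413 / 6017978148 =-204525.04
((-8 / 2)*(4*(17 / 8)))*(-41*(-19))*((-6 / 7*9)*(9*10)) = 128721960 / 7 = 18388851.43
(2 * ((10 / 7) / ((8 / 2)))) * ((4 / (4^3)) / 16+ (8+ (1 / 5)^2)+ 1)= 57881 / 8960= 6.46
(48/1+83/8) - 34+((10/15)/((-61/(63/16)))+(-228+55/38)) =-937495/4636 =-202.22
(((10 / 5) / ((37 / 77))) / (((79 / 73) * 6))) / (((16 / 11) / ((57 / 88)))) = 106799 / 374144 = 0.29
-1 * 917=-917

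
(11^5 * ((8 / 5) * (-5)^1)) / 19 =-1288408 / 19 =-67810.95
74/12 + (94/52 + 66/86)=14660/1677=8.74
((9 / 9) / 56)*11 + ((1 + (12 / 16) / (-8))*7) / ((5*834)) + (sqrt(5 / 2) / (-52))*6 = 0.02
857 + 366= 1223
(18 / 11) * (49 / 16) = 441 / 88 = 5.01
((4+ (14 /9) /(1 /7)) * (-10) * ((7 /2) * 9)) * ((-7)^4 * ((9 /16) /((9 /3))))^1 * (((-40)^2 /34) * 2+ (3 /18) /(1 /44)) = -14565702515 /68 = -214201507.57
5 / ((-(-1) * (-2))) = -5 / 2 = -2.50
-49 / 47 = -1.04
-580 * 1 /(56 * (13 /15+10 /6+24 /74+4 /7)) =-80475 /26644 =-3.02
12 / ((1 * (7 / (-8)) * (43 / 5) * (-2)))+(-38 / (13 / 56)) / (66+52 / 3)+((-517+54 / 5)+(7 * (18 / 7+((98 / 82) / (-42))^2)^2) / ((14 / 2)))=-6278845103183317789 / 12538867967262000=-500.75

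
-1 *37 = -37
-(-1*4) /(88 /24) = 12 /11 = 1.09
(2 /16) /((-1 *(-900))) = 1 /7200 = 0.00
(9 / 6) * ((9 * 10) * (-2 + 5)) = 405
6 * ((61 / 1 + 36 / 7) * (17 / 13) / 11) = 47226 / 1001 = 47.18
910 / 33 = 27.58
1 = 1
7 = 7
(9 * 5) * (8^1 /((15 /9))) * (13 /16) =351 /2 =175.50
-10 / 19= -0.53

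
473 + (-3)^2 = 482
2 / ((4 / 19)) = 19 / 2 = 9.50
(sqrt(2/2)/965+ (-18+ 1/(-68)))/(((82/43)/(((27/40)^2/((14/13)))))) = -481701230127/120530816000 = -4.00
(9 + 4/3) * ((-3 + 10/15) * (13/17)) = -2821/153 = -18.44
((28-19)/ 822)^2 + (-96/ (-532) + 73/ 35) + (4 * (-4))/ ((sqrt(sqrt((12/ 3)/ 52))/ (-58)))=1764.38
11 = 11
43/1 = 43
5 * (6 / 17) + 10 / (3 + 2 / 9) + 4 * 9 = 20148 / 493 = 40.87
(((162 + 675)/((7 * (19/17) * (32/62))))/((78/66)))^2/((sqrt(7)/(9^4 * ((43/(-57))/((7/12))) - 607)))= -28468456142869543383 * sqrt(7)/712491410176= -105714194.01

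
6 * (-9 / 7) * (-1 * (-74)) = -3996 / 7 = -570.86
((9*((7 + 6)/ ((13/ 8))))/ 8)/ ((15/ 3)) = 9/ 5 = 1.80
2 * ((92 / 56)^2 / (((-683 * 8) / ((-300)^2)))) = -2975625 / 33467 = -88.91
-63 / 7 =-9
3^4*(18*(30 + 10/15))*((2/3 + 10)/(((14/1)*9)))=26496/7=3785.14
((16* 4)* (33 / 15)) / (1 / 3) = 2112 / 5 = 422.40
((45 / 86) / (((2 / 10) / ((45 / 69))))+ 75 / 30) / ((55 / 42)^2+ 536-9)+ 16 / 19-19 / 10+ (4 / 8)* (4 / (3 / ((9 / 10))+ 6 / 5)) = -0.61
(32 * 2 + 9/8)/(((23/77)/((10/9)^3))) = 5014625/16767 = 299.08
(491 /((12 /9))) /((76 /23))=33879 /304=111.44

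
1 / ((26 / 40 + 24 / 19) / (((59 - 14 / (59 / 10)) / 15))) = 253916 / 128679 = 1.97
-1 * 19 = -19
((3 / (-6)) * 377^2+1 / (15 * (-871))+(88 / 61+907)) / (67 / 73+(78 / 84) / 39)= -74505.88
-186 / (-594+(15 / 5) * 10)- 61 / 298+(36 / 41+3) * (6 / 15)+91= 133047499 / 1435615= 92.68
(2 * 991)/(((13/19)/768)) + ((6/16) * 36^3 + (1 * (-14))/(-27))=787017566/351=2242215.29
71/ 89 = 0.80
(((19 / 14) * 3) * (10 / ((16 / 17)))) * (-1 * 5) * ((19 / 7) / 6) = -153425 / 1568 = -97.85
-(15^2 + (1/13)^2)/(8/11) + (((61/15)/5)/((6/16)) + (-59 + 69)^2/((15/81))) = 35406713/152100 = 232.79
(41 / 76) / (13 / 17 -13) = -0.04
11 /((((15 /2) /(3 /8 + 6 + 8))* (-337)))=-253 /4044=-0.06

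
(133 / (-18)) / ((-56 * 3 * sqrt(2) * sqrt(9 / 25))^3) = 2375 * sqrt(2) / 1316818944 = 0.00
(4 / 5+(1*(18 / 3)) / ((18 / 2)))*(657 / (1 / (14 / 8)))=16863 / 10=1686.30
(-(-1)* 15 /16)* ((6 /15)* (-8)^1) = -3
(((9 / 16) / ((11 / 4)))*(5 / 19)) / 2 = 45 / 1672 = 0.03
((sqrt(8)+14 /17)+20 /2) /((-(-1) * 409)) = 2 * sqrt(2) /409+184 /6953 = 0.03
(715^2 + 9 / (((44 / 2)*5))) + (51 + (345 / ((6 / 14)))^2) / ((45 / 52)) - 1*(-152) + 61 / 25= 6238323353 / 4950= 1260267.34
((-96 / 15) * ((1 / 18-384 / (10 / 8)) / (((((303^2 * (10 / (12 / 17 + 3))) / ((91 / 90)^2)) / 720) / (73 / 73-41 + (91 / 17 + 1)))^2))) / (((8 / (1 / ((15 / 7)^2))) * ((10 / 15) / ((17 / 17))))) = 5956552199288969806528 / 7424889562676260546875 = 0.80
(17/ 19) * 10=170/ 19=8.95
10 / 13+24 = 322 / 13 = 24.77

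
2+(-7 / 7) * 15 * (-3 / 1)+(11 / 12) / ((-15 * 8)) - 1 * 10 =53269 / 1440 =36.99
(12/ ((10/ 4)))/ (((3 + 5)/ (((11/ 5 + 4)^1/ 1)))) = 93/ 25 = 3.72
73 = 73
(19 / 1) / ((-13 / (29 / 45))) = -551 / 585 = -0.94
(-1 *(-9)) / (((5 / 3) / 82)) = 2214 / 5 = 442.80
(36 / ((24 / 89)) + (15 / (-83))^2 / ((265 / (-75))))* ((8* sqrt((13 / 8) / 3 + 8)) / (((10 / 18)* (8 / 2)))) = 292438467* sqrt(1230) / 7302340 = 1404.51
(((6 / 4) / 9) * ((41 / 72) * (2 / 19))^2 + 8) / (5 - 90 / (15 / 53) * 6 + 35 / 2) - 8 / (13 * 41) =-54313363301 / 2821091676624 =-0.02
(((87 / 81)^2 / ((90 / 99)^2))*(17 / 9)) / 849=1729937 / 557028900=0.00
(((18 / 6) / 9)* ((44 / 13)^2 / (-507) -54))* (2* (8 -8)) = 0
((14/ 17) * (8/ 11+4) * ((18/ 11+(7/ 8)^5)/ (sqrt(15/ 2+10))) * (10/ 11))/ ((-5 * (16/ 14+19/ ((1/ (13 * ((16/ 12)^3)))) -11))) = -1903440357 * sqrt(70)/ 25207390320640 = -0.00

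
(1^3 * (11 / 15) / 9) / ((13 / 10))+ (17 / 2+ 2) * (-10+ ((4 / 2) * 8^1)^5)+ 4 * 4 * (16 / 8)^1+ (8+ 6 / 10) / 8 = 154580064973 / 14040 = 11009976.14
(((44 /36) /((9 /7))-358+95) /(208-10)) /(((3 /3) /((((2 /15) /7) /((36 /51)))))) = -180421 /5051970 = -0.04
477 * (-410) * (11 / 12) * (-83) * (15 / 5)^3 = 803499345 / 2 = 401749672.50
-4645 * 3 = -13935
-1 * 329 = -329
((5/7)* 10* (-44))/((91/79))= -173800/637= -272.84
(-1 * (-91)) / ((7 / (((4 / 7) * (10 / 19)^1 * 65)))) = 254.14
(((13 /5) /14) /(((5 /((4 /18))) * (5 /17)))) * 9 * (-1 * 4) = -884 /875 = -1.01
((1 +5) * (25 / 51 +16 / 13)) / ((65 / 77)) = 175714 / 14365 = 12.23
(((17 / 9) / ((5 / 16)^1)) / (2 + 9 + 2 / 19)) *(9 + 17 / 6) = 183464 / 28485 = 6.44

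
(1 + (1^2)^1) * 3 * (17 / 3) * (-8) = -272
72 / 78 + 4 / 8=37 / 26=1.42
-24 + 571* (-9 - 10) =-10873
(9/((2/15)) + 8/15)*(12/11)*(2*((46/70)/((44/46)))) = 2159378/21175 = 101.98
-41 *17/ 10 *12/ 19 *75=-62730/ 19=-3301.58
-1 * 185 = -185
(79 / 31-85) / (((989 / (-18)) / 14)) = 644112 / 30659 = 21.01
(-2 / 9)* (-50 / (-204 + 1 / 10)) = -1000 / 18351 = -0.05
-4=-4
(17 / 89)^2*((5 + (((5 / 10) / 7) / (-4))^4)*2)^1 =14210847009 / 38949521408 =0.36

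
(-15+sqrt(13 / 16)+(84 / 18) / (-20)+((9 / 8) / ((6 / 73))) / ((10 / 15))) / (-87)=-2543 / 41760 - sqrt(13) / 348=-0.07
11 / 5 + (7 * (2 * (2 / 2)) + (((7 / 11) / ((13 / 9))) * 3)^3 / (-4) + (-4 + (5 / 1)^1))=972170863 / 58484140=16.62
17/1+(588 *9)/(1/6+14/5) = 160273/89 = 1800.82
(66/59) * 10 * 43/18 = 4730/177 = 26.72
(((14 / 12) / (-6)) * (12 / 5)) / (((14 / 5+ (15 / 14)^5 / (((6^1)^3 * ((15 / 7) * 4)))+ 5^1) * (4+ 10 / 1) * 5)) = -0.00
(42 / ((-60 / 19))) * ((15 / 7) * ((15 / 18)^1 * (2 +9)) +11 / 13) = -70851 / 260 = -272.50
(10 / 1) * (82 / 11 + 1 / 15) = 2482 / 33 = 75.21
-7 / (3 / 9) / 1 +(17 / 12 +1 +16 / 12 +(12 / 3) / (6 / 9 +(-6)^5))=-804771 / 46652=-17.25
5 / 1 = 5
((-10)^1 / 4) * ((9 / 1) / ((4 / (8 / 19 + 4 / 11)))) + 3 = -591 / 418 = -1.41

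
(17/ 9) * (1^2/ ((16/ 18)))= 17/ 8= 2.12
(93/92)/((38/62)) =2883/1748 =1.65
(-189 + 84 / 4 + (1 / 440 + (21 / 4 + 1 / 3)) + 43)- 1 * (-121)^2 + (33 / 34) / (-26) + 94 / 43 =-185127094331 / 12543960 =-14758.27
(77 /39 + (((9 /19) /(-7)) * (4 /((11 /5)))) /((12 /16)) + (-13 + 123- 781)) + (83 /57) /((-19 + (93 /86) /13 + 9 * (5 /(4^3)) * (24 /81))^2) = -2405352286402792196 /3594447561497793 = -669.19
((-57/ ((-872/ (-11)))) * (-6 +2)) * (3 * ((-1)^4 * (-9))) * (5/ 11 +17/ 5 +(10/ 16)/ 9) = -2657169/ 8720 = -304.72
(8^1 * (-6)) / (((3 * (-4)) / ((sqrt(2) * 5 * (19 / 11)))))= 380 * sqrt(2) / 11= 48.85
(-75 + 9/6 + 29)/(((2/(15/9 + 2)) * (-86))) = 979/1032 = 0.95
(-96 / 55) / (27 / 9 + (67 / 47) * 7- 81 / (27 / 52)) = 2256 / 184855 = 0.01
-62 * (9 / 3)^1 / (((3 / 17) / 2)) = -2108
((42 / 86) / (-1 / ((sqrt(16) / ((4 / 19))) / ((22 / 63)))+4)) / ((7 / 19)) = 0.33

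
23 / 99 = 0.23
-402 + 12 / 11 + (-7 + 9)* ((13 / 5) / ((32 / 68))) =-85769 / 220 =-389.86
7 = 7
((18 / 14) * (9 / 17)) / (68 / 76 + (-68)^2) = 513 / 3485629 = 0.00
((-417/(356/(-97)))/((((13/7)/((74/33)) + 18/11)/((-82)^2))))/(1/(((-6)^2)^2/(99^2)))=40990.45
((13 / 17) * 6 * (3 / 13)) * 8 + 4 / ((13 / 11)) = 2620 / 221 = 11.86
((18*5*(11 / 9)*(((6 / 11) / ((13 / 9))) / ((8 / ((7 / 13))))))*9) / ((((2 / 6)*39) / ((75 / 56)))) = 91125 / 35152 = 2.59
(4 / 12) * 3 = 1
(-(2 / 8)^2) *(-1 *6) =3 / 8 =0.38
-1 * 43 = -43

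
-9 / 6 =-1.50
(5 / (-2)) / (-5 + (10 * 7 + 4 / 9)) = -45 / 1178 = -0.04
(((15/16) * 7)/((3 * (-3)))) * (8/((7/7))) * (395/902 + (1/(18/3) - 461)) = 21802025/8118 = 2685.64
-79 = -79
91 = 91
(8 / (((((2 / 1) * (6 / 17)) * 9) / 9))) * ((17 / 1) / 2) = 289 / 3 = 96.33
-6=-6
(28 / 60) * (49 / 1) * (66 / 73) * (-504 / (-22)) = 172872 / 365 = 473.62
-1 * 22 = -22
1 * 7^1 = 7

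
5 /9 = 0.56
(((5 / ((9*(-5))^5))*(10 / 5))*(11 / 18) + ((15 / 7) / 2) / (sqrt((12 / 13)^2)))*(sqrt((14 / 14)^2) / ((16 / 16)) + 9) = 21589790009 / 1860043500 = 11.61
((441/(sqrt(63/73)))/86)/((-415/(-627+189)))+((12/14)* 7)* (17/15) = 4599* sqrt(511)/17845+34/5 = 12.63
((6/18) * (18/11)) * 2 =1.09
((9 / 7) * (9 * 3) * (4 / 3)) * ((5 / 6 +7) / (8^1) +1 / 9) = 1413 / 28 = 50.46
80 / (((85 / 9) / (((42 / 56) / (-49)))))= -108 / 833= -0.13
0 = 0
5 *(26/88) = 65/44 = 1.48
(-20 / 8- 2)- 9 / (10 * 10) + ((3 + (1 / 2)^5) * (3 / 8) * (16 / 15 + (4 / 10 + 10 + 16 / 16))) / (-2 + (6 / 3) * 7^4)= -4.59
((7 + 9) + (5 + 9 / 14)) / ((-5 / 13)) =-3939 / 70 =-56.27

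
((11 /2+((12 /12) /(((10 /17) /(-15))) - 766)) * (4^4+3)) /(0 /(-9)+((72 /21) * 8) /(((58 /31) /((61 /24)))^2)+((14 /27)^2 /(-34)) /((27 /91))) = -1604045012065272 /398633038033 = -4023.86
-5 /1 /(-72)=5 /72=0.07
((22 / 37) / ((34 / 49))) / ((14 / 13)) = 1001 / 1258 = 0.80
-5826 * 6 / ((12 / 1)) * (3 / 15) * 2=-5826 / 5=-1165.20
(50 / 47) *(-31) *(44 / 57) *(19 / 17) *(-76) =5183200 / 2397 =2162.37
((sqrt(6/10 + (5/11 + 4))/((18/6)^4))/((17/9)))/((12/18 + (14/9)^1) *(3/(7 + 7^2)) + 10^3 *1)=14 *sqrt(15290)/117824025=0.00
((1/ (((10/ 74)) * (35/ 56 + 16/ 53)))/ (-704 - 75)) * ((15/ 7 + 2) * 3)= -454952/ 3571715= -0.13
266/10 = 133/5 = 26.60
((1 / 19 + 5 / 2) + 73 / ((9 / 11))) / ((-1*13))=-31387 / 4446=-7.06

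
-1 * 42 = -42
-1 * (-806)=806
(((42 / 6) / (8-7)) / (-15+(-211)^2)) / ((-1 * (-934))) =1 / 5938372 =0.00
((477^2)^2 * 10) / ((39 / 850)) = 146680096549500 / 13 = 11283084349961.54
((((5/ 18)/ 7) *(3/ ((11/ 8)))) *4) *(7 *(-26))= -63.03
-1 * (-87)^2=-7569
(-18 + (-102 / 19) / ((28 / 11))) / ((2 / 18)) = -48141 / 266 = -180.98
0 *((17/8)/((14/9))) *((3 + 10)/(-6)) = 0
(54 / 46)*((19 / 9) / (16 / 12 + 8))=171 / 644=0.27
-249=-249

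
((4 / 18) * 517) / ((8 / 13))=6721 / 36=186.69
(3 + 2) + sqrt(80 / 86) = 2 * sqrt(430) / 43 + 5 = 5.96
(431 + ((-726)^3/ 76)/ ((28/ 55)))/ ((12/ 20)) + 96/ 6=-13153254427/ 798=-16482774.97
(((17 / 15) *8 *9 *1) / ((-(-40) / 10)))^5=11040808032 / 3125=3533058.57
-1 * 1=-1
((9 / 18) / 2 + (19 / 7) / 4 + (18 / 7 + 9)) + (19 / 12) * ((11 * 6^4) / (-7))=-44969 / 14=-3212.07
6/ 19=0.32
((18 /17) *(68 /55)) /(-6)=-12 /55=-0.22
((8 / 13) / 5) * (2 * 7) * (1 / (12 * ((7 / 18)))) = 24 / 65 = 0.37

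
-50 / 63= -0.79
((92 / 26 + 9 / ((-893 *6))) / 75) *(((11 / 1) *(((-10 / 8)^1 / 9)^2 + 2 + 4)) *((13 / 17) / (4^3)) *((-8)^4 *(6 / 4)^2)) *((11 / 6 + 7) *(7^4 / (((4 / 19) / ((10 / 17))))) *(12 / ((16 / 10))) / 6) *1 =896693594746411 / 35207136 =25469086.57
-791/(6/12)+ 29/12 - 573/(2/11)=-56773/12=-4731.08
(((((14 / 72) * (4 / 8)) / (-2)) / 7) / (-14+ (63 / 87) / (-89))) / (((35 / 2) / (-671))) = -1731851 / 91110600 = -0.02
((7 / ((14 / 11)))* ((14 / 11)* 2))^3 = 2744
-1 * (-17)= 17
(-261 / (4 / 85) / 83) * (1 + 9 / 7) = -88740 / 581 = -152.74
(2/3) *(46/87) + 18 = 4790/261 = 18.35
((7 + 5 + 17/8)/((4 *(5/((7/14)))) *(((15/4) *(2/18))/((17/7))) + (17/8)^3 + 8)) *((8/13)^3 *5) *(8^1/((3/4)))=10071572480/1403133823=7.18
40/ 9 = 4.44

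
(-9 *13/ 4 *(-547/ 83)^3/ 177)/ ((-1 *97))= -6383025597/ 13089348004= -0.49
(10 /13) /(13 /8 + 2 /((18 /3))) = 240 /611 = 0.39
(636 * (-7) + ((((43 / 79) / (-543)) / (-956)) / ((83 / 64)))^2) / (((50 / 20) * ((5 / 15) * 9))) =-6447494491033912844296 / 10861682094059827815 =-593.60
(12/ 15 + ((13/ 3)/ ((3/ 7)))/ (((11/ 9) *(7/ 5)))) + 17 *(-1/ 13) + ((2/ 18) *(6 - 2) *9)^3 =49622/ 715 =69.40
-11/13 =-0.85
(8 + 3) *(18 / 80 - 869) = -382261 / 40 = -9556.52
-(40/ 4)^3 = -1000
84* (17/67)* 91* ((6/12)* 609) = 39569166/67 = 590584.57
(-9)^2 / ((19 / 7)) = 29.84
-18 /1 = -18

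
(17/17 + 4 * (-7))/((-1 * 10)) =27/10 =2.70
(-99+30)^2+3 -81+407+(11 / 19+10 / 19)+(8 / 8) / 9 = 870598 / 171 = 5091.22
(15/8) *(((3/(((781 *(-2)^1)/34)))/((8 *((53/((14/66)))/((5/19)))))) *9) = -80325/553672768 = -0.00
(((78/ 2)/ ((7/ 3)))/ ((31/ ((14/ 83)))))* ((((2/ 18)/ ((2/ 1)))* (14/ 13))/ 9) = 14/ 23157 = 0.00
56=56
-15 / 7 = -2.14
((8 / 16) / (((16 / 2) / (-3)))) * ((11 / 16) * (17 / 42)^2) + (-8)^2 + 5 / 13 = 125950609 / 1956864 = 64.36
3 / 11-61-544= -6652 / 11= -604.73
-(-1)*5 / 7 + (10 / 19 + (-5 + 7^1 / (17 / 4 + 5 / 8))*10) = -178435 / 5187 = -34.40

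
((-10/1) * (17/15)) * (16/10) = -272/15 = -18.13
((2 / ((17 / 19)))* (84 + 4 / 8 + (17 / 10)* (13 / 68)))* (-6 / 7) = -193401 / 1190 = -162.52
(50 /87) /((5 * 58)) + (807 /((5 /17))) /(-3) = -11537654 /12615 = -914.60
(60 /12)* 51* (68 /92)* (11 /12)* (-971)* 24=-92604270 /23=-4026272.61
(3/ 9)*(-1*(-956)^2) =-913936/ 3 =-304645.33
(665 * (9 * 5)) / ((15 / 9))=17955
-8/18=-4/9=-0.44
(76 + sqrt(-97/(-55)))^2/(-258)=-(sqrt(5335) + 4180)^2/780450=-23.18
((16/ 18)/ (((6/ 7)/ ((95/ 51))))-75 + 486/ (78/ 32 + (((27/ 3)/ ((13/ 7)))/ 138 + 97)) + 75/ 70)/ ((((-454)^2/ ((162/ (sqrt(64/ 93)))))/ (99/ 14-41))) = 292445173209925 * sqrt(93)/ 1307288391820096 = 2.16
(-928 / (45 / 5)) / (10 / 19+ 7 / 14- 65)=35264 / 21879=1.61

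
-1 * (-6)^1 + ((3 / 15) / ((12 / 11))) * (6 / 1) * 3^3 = 357 / 10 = 35.70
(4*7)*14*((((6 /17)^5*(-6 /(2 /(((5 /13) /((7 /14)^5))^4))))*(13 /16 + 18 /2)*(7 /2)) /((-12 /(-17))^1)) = -17151810600960000 /2385443281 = -7190198.46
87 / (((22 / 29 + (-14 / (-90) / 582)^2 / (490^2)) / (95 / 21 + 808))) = 6890019062098410000 / 73941755580029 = 93181.71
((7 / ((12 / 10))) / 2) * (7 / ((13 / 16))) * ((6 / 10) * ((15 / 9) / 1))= 980 / 39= 25.13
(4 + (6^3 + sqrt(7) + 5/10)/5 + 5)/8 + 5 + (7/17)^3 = sqrt(7)/40 + 4562139/393040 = 11.67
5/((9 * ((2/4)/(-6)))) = -20/3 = -6.67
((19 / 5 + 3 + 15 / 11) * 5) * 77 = 3143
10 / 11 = 0.91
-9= -9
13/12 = 1.08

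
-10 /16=-5 /8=-0.62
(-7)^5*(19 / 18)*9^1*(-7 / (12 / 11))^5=864365505207281 / 497664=1736845552.84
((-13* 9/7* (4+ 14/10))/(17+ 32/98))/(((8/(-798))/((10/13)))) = 226233/566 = 399.70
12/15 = 4/5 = 0.80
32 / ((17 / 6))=11.29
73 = 73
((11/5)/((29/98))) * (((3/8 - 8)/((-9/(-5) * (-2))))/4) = 32879/8352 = 3.94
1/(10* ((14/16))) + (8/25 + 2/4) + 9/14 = 276/175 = 1.58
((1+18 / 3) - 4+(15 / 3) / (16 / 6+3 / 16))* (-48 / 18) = -1736 / 137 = -12.67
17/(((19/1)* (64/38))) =0.53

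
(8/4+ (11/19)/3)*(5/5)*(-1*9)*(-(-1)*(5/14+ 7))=-38625/266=-145.21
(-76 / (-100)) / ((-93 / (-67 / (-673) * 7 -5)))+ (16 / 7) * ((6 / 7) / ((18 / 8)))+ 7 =202052817 / 25557175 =7.91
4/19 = 0.21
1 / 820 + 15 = 12301 / 820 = 15.00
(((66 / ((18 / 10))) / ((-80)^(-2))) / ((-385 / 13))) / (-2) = 83200 / 21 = 3961.90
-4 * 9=-36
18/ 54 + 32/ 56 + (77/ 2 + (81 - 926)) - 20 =-34675/ 42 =-825.60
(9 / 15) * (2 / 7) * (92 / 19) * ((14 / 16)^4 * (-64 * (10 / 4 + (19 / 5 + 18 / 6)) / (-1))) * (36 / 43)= 19809279 / 81700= 242.46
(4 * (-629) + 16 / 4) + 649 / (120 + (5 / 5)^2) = -27573 / 11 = -2506.64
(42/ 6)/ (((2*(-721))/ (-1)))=1/ 206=0.00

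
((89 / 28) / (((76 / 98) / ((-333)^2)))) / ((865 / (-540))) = -1865263869 / 6574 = -283733.48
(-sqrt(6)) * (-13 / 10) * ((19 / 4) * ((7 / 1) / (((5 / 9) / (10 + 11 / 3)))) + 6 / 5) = 212979 * sqrt(6) / 200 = 2608.45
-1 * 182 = -182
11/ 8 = 1.38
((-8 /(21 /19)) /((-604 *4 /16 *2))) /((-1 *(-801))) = 76 /2539971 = 0.00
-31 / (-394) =31 / 394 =0.08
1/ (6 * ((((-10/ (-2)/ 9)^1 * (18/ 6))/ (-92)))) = -46/ 5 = -9.20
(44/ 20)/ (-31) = -11/ 155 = -0.07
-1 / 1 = -1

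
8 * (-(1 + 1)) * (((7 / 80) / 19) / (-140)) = 1 / 1900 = 0.00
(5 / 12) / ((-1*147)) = -5 / 1764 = -0.00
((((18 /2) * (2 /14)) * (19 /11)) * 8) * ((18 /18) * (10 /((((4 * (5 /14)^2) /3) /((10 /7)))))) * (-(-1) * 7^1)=114912 /11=10446.55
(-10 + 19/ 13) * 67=-7437/ 13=-572.08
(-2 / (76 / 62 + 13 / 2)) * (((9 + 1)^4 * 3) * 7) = -26040000 / 479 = -54363.26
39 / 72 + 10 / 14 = 211 / 168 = 1.26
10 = 10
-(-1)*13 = 13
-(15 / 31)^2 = -225 / 961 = -0.23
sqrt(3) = 1.73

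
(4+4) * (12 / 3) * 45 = 1440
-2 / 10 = -1 / 5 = -0.20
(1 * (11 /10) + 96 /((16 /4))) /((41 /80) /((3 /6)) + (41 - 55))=-1004 /519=-1.93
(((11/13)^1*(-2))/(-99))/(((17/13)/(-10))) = -20/153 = -0.13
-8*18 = -144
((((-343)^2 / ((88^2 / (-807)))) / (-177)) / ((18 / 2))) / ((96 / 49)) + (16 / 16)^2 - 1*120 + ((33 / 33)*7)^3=89976555725 / 394758144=227.93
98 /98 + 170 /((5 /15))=511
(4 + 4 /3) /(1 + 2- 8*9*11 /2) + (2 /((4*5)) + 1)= 12809 /11790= 1.09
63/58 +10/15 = 305/174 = 1.75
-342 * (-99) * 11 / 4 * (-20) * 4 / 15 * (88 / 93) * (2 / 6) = -4855488 / 31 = -156628.65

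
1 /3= 0.33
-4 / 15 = -0.27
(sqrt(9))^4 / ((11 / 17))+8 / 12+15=4648 / 33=140.85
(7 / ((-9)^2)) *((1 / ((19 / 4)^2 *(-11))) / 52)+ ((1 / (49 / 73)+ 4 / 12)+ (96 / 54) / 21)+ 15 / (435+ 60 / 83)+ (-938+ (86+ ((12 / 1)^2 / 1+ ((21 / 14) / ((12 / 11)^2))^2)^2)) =10539025217620914250781 / 517990102971973632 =20346.00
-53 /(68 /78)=-2067 /34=-60.79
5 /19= 0.26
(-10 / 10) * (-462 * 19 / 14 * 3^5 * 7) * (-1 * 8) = -8532216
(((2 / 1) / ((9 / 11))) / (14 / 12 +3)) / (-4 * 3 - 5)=-44 / 1275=-0.03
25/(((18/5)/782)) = 48875/9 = 5430.56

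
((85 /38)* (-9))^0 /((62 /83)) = 83 /62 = 1.34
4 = 4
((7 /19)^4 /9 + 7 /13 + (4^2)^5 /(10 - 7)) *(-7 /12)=-9326477447665 /45742671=-203890.09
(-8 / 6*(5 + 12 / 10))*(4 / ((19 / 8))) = -3968 / 285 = -13.92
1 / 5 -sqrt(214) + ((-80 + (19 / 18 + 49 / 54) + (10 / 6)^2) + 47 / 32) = -317911 / 4320 -sqrt(214) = -88.22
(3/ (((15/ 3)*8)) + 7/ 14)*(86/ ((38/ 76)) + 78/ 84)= 55683/ 560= 99.43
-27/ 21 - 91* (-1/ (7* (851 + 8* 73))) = -1832/ 1435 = -1.28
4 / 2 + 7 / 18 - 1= 25 / 18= 1.39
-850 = -850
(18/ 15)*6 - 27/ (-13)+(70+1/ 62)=319551/ 4030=79.29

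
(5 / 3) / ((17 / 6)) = 10 / 17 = 0.59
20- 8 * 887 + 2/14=-49531/7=-7075.86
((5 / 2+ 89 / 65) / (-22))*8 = -1006 / 715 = -1.41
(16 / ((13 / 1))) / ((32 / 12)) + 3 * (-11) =-423 / 13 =-32.54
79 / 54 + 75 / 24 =991 / 216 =4.59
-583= -583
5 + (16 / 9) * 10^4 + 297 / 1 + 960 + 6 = 171412 / 9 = 19045.78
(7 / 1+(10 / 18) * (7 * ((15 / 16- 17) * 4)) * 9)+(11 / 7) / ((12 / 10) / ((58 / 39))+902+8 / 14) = -2241.75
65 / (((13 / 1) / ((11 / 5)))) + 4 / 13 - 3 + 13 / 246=26737 / 3198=8.36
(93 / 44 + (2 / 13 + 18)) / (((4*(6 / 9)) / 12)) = 104337 / 1144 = 91.20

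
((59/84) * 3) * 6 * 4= 354/7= 50.57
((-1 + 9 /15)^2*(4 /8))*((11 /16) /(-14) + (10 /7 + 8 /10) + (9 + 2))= 14761 /14000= 1.05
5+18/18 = 6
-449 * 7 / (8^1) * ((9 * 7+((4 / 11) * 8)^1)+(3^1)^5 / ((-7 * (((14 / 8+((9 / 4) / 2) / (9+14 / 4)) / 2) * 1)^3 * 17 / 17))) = -2242968275 / 267674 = -8379.48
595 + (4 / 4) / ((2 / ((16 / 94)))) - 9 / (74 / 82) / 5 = 5156922 / 8695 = 593.09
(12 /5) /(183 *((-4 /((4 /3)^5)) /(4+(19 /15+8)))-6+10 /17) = -10392576 /80132215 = -0.13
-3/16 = -0.19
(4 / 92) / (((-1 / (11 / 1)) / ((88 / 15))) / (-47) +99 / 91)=4140136 / 103625787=0.04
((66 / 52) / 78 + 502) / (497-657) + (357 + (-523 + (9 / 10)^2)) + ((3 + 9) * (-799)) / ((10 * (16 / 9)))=-382698527 / 540800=-707.65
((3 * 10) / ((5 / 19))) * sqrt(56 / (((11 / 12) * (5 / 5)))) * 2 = 912 * sqrt(462) / 11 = 1782.06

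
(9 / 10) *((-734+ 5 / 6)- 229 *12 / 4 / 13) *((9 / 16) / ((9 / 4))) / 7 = -183927 / 7280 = -25.26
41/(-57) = -41/57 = -0.72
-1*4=-4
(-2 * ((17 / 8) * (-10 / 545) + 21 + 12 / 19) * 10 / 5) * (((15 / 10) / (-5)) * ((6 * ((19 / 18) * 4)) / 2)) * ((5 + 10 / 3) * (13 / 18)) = 11626745 / 5886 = 1975.32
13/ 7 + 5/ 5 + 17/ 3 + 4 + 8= 431/ 21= 20.52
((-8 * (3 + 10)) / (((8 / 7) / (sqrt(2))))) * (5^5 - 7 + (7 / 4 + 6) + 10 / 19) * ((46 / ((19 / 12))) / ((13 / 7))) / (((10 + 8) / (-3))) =267771819 * sqrt(2) / 361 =1048993.18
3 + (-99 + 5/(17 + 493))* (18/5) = -30036/85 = -353.36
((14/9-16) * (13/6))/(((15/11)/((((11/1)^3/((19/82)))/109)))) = -202894978/167751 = -1209.50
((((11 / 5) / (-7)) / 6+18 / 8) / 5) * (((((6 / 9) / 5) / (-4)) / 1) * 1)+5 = 314077 / 63000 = 4.99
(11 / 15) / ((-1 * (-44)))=1 / 60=0.02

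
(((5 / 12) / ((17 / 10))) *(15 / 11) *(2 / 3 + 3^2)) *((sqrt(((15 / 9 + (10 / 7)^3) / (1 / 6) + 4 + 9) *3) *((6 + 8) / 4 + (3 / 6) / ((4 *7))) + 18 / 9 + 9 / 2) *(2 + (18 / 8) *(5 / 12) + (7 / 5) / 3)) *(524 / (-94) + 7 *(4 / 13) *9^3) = 283118911175 / 2531232 + 55774425501475 *sqrt(291669) / 45147053952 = 779042.24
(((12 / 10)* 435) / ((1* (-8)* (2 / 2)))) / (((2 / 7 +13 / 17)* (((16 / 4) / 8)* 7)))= -17.75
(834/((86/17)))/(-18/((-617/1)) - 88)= -4373913/2333954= -1.87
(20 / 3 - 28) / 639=-64 / 1917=-0.03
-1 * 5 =-5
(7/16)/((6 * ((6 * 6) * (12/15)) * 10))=7/27648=0.00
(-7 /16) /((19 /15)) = -105 /304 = -0.35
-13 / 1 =-13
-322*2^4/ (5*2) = -2576/ 5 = -515.20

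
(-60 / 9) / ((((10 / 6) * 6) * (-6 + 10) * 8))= -1 / 48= -0.02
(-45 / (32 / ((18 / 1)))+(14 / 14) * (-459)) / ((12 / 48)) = -7749 / 4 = -1937.25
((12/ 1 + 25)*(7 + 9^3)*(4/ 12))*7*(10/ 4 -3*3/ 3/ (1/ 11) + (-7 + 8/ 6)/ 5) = -90451088/ 45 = -2010024.18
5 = 5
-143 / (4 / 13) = -1859 / 4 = -464.75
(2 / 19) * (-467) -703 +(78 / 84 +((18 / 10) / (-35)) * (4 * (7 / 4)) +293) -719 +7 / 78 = -152692258 / 129675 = -1177.50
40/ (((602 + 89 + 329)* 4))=1/ 102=0.01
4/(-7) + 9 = 59/7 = 8.43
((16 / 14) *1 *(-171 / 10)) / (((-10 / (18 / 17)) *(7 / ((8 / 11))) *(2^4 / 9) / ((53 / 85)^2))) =77814918 / 1655066875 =0.05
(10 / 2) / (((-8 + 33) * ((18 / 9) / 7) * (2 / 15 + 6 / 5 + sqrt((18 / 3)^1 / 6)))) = 3 / 10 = 0.30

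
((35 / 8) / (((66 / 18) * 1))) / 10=21 / 176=0.12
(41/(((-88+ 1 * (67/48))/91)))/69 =-59696/95611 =-0.62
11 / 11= 1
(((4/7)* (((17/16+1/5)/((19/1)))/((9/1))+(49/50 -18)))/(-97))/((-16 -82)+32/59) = -68656117/66762675000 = -0.00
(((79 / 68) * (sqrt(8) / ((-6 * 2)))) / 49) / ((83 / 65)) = -5135 * sqrt(2) / 1659336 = -0.00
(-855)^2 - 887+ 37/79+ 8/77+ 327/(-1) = 4439443794/6083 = 729811.57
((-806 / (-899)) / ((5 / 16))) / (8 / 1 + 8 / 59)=767 / 2175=0.35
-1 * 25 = -25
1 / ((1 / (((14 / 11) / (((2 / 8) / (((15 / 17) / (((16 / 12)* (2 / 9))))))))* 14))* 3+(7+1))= 13230 / 106027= 0.12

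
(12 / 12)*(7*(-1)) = -7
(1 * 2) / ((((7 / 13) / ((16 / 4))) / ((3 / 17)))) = 2.62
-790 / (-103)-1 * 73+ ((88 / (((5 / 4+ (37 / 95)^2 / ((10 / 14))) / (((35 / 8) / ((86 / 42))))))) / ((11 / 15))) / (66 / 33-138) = -2647998468561 / 39748228802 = -66.62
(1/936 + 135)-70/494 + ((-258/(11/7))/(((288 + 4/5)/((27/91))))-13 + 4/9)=151319573/1238952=122.14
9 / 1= 9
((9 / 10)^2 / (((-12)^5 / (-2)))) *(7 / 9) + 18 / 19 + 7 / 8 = 47865733 / 26265600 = 1.82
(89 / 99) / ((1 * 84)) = 89 / 8316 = 0.01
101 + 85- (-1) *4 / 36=186.11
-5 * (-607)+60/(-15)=3031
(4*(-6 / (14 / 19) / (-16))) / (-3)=-19 / 28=-0.68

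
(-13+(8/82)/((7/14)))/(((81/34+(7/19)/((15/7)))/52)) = -264537000/1014791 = -260.68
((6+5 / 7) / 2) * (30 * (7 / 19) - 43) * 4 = -57058 / 133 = -429.01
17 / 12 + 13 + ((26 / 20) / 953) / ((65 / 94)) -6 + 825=238274389 / 285900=833.42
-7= -7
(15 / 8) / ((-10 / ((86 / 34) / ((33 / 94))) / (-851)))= 1719871 / 1496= 1149.65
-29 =-29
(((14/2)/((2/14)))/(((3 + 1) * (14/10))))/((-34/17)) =-4.38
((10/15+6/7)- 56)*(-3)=1144/7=163.43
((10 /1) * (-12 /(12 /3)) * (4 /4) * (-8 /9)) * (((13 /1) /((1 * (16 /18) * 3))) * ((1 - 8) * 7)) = -6370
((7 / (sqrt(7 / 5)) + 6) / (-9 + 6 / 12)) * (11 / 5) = -132 / 85 - 22 * sqrt(35) / 85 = -3.08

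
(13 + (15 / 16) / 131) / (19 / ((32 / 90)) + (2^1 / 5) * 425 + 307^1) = 27263 / 1111797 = 0.02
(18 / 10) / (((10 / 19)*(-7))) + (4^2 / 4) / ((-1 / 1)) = -1571 / 350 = -4.49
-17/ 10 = -1.70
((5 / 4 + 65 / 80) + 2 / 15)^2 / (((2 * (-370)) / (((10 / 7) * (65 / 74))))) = -3610477 / 441584640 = -0.01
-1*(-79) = 79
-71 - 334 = -405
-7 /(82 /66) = -231 /41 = -5.63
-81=-81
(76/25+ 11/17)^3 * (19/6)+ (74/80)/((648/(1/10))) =158.72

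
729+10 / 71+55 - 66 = 50988 / 71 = 718.14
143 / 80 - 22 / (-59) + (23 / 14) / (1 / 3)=234219 / 33040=7.09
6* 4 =24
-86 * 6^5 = -668736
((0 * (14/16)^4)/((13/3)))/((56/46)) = 0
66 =66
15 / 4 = 3.75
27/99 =3/11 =0.27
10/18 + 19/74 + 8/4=1873/666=2.81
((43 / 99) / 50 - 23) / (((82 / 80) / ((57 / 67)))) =-8649332 / 453255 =-19.08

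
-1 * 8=-8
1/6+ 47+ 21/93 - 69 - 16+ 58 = 3793/186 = 20.39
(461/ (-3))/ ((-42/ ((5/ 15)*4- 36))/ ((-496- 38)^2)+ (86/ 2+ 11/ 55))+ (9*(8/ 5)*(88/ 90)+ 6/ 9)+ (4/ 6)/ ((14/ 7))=11.52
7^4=2401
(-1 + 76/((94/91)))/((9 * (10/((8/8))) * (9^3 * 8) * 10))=379/27410400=0.00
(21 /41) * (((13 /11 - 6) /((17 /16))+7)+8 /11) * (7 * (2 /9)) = 2.54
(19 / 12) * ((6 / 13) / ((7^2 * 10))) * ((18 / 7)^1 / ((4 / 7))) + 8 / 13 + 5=5.62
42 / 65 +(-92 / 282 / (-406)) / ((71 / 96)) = 28499102 / 44031715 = 0.65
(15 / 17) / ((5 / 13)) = 39 / 17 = 2.29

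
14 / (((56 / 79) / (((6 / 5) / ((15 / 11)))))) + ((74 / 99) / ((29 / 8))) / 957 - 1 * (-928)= 945.38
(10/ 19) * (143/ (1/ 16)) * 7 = 160160/ 19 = 8429.47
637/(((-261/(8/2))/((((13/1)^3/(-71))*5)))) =27989780/18531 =1510.43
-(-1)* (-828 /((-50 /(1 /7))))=414 /175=2.37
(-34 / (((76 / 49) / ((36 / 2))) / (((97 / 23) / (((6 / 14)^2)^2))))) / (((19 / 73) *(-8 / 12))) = 14162233673 / 49818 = 284279.45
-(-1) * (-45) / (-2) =22.50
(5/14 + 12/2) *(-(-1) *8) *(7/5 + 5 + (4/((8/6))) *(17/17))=16732/35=478.06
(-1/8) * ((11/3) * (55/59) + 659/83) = -83429/58764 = -1.42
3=3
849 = 849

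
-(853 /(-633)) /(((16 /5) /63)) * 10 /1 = 265.30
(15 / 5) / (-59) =-0.05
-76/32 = -19/8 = -2.38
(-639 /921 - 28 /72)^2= 35796289 /30536676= 1.17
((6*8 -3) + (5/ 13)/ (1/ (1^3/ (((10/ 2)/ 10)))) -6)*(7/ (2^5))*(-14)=-25333/ 208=-121.79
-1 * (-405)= 405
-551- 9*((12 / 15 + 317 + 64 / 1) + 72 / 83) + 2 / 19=-31499802 / 7885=-3994.90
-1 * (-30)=30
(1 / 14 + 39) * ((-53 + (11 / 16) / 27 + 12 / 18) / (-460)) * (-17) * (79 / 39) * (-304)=315404384003 / 6781320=46510.77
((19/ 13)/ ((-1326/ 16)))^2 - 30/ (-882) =124944031/ 3640070889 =0.03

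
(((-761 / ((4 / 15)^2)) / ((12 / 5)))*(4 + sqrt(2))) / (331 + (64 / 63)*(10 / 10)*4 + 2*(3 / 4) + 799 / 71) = -1276482375 / 24892568 -1276482375*sqrt(2) / 99570272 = -69.41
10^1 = 10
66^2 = 4356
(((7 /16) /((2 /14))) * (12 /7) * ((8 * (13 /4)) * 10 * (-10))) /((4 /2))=-6825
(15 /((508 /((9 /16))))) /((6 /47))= 2115 /16256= 0.13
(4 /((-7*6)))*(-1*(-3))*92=-184 /7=-26.29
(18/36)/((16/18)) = 9/16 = 0.56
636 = 636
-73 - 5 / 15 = -220 / 3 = -73.33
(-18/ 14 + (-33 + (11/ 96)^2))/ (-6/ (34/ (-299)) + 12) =-37586881/ 71027712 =-0.53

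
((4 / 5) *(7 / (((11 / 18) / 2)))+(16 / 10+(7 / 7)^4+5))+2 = 1536 / 55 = 27.93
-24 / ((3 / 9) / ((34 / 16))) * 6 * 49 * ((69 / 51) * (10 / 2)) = -304290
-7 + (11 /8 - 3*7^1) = -213 /8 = -26.62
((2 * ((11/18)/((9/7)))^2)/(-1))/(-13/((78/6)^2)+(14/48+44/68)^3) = -1978406144/3285197433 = -0.60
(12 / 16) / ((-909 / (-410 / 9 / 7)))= 205 / 38178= 0.01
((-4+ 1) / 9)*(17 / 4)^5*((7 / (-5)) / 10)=9938999 / 153600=64.71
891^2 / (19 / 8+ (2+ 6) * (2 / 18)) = 57159432 / 235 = 243231.63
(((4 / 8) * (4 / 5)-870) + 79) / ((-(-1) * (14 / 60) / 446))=-10578228 / 7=-1511175.43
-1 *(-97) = 97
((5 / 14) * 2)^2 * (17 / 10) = 0.87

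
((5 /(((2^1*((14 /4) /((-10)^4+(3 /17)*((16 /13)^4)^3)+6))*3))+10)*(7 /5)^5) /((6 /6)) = 4860710691540352421712086 /89139373539660747853125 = 54.53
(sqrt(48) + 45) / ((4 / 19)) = 19*sqrt(3) + 855 / 4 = 246.66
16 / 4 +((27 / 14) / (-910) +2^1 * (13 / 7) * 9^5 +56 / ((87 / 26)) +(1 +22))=219368.59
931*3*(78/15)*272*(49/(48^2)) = 10081799/120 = 84014.99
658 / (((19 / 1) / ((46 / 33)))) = 30268 / 627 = 48.27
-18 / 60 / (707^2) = -3 / 4998490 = -0.00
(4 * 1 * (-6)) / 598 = -12 / 299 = -0.04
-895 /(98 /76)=-34010 /49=-694.08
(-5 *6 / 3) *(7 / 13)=-70 / 13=-5.38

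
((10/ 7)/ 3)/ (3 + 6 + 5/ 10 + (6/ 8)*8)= 0.03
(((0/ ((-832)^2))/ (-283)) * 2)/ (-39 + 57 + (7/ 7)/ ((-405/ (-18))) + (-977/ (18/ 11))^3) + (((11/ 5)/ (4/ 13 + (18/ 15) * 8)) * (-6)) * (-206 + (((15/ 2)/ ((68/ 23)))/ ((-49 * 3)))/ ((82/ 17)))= 2840743191/ 10350368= 274.46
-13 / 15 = -0.87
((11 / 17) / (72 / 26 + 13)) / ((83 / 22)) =3146 / 289255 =0.01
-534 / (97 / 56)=-29904 / 97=-308.29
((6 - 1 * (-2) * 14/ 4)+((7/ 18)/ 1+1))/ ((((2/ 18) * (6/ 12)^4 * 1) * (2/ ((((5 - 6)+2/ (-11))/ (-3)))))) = 13468/ 33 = 408.12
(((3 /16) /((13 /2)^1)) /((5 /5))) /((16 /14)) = 0.03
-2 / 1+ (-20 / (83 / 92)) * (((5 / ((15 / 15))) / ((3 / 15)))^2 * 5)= -5750166 / 83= -69279.11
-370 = -370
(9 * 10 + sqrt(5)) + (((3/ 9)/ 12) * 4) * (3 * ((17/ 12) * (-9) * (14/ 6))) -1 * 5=sqrt(5) + 901/ 12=77.32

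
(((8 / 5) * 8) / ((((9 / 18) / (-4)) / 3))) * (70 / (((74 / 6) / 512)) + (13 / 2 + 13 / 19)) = -3145621248 / 3515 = -894913.58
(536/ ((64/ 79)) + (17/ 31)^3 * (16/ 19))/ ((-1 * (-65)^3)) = 2996620361/ 1243565713000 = 0.00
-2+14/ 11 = -0.73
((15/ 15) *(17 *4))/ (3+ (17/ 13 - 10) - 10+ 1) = -884/ 191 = -4.63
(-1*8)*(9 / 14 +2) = -148 / 7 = -21.14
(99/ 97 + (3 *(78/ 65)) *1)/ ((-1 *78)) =-747/ 12610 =-0.06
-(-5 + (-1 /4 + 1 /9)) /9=185 /324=0.57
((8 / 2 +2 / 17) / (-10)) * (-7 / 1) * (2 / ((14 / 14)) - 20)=-882 / 17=-51.88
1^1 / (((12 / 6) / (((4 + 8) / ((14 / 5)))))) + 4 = 6.14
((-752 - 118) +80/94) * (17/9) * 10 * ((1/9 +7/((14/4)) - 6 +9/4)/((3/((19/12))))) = 1946196125/137052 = 14200.42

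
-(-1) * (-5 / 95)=-1 / 19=-0.05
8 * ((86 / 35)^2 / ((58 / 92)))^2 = 925975413248 / 1262025625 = 733.72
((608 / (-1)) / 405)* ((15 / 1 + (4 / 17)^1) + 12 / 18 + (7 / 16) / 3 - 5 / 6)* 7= -660478 / 4131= -159.88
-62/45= -1.38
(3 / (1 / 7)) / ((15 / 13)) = 91 / 5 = 18.20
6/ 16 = 3/ 8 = 0.38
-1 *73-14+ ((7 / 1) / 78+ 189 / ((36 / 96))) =32533 / 78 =417.09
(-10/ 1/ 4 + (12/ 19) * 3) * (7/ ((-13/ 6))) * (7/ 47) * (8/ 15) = 9016/ 58045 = 0.16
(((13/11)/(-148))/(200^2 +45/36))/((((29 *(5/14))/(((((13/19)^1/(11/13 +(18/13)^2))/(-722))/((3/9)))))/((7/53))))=1399489/534353014683762725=0.00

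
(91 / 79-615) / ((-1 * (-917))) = -48494 / 72443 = -0.67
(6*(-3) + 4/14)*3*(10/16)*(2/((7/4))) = -37.96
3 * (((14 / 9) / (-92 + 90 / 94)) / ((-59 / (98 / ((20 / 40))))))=128968 / 757383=0.17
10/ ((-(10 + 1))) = -10/ 11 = -0.91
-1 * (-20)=20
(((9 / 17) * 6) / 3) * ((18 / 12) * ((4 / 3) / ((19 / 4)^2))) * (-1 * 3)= -1728 / 6137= -0.28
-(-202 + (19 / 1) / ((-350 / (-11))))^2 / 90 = -552109009 / 1225000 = -450.70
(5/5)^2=1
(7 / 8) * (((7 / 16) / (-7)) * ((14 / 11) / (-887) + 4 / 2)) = -34125 / 312224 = -0.11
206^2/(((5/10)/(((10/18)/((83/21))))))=2970520/249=11929.80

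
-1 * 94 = -94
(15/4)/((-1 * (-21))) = 5/28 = 0.18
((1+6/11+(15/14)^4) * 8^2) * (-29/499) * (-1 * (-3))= -421061556/13179089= -31.95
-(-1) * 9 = 9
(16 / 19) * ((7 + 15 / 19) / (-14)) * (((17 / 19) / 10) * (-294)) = 422688 / 34295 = 12.33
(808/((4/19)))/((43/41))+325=171333/43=3984.49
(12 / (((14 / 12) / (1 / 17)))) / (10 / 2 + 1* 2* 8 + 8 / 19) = 1368 / 48433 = 0.03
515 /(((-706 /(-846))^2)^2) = 16488027326115 /15527402881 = 1061.87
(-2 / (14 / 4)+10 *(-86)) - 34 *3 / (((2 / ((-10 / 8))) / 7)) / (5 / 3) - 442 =-28975 / 28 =-1034.82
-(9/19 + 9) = -180/19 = -9.47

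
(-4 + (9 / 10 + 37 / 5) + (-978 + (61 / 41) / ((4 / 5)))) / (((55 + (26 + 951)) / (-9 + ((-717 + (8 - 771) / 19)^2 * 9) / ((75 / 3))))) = -494756101864917 / 2545772000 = -194344.23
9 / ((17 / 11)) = 99 / 17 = 5.82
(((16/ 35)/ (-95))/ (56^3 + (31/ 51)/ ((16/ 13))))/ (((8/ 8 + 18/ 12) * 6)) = -4352/ 2382413355875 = -0.00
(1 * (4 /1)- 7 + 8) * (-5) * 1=-25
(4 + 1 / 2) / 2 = 9 / 4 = 2.25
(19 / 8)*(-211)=-4009 / 8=-501.12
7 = 7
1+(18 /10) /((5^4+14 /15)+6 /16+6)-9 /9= 0.00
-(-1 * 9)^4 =-6561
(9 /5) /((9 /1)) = 1 /5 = 0.20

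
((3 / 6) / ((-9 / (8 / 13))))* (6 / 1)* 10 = -80 / 39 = -2.05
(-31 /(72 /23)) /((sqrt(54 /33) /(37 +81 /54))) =-54901 * sqrt(22) /864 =-298.04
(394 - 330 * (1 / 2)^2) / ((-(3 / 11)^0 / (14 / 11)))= -4361 / 11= -396.45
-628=-628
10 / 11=0.91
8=8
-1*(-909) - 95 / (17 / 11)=14408 / 17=847.53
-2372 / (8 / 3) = -1779 / 2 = -889.50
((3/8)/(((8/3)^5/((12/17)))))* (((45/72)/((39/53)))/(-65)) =-38637/1506279424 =-0.00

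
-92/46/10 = -1/5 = -0.20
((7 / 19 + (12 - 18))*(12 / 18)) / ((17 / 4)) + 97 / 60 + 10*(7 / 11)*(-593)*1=-268102493 / 71060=-3772.90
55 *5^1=275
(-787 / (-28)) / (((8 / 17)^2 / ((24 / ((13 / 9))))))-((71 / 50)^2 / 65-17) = 1488070833 / 700000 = 2125.82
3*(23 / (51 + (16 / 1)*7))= 69 / 163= 0.42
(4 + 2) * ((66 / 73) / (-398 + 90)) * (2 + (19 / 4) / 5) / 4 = -531 / 40880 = -0.01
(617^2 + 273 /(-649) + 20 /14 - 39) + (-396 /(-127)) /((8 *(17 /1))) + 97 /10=18668243654292 /49041685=380660.73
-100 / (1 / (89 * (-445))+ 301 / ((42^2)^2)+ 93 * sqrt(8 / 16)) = 2215633244533128000 / 1340399261386656944554031-1441289528374452402240000 * sqrt(2) / 1340399261386656944554031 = -1.52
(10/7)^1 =10/7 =1.43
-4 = -4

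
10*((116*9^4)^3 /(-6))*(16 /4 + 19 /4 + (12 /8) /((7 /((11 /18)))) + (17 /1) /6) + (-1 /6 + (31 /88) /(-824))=-13106231099681444592976363 /1522752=-8606937373703298103.02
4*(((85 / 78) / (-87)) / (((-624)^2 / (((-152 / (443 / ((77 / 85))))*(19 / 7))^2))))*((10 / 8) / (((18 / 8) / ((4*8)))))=-252301456 / 154957270171041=-0.00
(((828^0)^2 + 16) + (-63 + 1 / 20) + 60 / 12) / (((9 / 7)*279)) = -637 / 5580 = -0.11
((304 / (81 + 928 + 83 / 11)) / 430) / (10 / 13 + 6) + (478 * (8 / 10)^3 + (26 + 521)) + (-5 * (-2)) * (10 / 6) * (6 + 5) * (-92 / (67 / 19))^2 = 101645985922653239 / 809410467750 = 125580.27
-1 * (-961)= 961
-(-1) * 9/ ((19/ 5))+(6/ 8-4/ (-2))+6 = 845/ 76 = 11.12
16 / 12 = 4 / 3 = 1.33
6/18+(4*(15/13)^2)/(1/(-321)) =-866531/507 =-1709.13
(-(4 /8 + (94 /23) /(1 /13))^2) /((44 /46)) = -6086089 /2024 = -3006.96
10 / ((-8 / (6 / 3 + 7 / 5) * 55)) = -17 / 220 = -0.08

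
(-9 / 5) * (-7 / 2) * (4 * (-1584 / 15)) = -66528 / 25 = -2661.12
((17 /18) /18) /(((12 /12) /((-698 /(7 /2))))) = -5933 /567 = -10.46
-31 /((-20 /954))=14787 /10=1478.70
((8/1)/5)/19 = 8/95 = 0.08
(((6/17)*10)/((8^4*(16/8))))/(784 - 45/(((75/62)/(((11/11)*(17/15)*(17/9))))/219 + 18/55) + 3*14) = 13183265/21100486639616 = 0.00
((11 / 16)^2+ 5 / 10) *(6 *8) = 747 / 16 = 46.69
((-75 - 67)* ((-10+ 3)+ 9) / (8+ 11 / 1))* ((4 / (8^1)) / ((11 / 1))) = -142 / 209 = -0.68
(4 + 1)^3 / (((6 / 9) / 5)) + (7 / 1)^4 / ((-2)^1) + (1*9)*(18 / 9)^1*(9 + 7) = 25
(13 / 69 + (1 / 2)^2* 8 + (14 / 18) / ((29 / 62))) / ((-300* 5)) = -23119 / 9004500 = -0.00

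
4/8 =1/2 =0.50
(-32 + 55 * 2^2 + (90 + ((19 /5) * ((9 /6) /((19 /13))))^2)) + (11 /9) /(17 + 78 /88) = 207729043 /708300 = 293.28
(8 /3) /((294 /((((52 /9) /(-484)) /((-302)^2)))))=-13 /10950157449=-0.00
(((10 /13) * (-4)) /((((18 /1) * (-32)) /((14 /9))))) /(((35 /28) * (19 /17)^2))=2023 /380133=0.01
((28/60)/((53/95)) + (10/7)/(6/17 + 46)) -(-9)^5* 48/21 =59187318793/438522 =134970.01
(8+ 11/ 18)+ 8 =16.61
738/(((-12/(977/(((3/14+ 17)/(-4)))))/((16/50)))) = 26918304/6025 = 4467.77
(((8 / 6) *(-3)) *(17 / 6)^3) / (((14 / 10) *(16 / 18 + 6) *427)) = -24565 / 1111908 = -0.02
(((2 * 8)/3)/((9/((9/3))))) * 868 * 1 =13888/9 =1543.11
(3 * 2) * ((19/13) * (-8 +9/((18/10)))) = -342/13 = -26.31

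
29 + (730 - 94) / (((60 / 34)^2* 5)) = 26192 / 375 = 69.85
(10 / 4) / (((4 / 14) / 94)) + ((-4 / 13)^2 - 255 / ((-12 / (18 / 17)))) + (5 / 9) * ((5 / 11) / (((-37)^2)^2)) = 26499285274144 / 31356587691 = 845.09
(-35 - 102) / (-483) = 137 / 483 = 0.28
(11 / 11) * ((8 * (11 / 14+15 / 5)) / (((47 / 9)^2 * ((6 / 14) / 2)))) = 11448 / 2209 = 5.18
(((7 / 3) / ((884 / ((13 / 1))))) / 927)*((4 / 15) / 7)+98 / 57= 1.72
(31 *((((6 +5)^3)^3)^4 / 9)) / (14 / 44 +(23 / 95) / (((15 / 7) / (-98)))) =-10014162858623454400326382683904690516295950 / 1011423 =-9901063015794039091780969000000000000.00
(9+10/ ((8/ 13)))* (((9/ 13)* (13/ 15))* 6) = 909/ 10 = 90.90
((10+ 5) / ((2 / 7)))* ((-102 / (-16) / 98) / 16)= 765 / 3584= 0.21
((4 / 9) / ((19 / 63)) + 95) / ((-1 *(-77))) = 1833 / 1463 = 1.25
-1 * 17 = -17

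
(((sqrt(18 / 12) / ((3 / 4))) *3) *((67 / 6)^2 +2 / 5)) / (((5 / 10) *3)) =22517 *sqrt(6) / 135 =408.56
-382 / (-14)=191 / 7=27.29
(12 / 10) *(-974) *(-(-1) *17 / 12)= -8279 / 5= -1655.80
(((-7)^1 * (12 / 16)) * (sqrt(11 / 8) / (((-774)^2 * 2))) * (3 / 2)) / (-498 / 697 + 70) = -4879 * sqrt(22) / 205728556032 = -0.00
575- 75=500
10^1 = 10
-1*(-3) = 3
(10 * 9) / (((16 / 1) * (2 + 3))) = 9 / 8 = 1.12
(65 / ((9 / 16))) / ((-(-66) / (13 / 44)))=1690 / 3267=0.52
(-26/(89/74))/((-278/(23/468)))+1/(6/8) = 297755/222678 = 1.34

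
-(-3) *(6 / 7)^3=648 / 343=1.89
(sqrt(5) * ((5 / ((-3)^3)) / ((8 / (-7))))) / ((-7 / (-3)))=5 * sqrt(5) / 72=0.16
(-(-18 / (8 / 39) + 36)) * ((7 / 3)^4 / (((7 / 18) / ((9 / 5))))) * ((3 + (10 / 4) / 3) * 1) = 544341 / 20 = 27217.05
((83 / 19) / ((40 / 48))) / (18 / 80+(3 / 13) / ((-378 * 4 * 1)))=1631448 / 69977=23.31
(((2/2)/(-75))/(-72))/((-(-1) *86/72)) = 1/6450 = 0.00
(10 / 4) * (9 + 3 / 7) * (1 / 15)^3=11 / 1575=0.01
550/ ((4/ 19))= 5225/ 2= 2612.50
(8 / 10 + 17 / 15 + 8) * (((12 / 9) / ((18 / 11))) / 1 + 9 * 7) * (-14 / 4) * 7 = -12579623 / 810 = -15530.40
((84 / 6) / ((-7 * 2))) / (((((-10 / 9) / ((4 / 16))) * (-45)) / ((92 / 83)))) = -23 / 4150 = -0.01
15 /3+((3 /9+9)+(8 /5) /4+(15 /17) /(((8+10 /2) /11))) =51316 /3315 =15.48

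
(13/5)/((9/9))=13/5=2.60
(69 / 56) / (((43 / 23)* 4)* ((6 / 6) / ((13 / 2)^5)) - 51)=-589241991 / 24389186360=-0.02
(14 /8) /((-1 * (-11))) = 7 /44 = 0.16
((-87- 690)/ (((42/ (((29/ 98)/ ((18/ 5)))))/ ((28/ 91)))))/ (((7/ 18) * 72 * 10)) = -1073/ 642096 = -0.00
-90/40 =-9/4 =-2.25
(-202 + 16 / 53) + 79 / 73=-776183 / 3869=-200.62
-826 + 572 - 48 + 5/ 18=-301.72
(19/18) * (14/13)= 1.14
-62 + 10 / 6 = -181 / 3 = -60.33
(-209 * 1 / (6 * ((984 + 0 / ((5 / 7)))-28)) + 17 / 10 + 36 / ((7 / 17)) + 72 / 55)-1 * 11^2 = -67573109 / 2208360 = -30.60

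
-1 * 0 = 0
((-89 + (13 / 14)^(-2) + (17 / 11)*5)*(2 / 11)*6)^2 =3193940865600 / 418161601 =7638.05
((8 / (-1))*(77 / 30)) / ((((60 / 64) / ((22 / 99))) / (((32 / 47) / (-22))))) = 14336 / 95175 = 0.15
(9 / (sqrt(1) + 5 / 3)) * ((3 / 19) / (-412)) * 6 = -243 / 31312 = -0.01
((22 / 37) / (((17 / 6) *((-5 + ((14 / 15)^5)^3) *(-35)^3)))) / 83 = 0.00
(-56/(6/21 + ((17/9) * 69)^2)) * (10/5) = -7056/1070185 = -0.01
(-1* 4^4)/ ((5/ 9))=-2304/ 5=-460.80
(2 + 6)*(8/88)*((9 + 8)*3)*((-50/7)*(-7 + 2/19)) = 2672400/1463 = 1826.66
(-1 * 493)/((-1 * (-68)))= -29/4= -7.25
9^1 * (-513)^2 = 2368521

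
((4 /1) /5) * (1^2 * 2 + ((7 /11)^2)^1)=1164 /605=1.92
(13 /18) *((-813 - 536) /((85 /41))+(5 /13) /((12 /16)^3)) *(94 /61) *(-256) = 233255468288 /1259955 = 185130.00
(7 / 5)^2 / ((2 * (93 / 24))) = 196 / 775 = 0.25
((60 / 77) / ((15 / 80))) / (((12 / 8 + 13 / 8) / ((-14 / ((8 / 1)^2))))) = -16 / 55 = -0.29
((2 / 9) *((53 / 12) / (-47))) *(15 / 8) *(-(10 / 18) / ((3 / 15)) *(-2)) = -6625 / 30456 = -0.22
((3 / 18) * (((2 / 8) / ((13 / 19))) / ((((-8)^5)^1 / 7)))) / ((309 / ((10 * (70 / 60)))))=-4655 / 9477292032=-0.00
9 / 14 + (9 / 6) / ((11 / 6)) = 225 / 154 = 1.46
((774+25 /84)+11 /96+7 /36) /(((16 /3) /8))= 1561607 /1344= 1161.91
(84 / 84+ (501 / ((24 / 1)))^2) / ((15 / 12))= 27953 / 80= 349.41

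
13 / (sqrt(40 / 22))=9.64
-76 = -76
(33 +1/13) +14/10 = 2241/65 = 34.48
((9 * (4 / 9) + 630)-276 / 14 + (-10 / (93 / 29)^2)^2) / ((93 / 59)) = 19007290199000 / 48698185851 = 390.31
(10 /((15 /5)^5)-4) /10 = -481 /1215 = -0.40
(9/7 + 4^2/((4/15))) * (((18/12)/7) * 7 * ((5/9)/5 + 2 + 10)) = 15587/14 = 1113.36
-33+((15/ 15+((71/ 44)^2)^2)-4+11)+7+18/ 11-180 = -710578079/ 3748096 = -189.58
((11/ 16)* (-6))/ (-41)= 0.10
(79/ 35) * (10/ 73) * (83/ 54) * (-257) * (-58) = 97738642/ 13797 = 7084.05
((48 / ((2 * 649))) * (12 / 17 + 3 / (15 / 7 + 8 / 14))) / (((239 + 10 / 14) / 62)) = 3046680 / 175877053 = 0.02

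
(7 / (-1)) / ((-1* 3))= 2.33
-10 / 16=-5 / 8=-0.62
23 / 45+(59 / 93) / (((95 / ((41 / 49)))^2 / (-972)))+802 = 4851418492951 / 6045657975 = 802.46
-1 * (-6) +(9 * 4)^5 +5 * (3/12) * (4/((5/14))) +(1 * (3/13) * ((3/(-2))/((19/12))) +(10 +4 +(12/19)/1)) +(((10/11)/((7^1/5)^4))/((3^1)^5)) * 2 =95851921430829056/1585214631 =60466210.41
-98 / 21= -14 / 3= -4.67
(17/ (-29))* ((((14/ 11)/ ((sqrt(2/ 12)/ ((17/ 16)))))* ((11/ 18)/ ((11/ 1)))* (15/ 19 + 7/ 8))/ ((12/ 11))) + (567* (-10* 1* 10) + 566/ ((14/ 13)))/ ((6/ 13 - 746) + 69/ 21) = 5111873/ 67545 - 511819* sqrt(6)/ 7617024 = 75.52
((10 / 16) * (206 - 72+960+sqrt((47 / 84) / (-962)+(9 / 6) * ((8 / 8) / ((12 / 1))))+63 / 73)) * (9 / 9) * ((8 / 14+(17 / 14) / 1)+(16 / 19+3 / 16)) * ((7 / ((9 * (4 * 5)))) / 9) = 1997 * sqrt(50777727) / 5306176512+159610225 / 19173888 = 8.33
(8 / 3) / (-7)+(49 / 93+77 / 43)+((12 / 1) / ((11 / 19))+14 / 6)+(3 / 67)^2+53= 35938573915 / 460755449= 78.00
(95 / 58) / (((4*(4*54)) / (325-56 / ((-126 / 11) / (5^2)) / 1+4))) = 385795 / 451008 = 0.86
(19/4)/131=0.04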